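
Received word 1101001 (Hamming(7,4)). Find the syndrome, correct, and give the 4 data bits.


Syndrome = 0: no error detected

Data: 0001 (no errors)


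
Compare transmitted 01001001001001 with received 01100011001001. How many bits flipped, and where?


XOR: 00101010000000

3 error(s) at position(s): 2, 4, 6


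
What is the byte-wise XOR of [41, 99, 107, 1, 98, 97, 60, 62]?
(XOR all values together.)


XOR chain: 41 ^ 99 ^ 107 ^ 1 ^ 98 ^ 97 ^ 60 ^ 62 = 33

33


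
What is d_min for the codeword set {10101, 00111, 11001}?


Comparing all pairs, minimum distance: 2
Can detect 1 errors, correct 0 errors

2


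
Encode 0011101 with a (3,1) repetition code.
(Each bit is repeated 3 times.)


Each bit -> 3 copies

000000111111111000111


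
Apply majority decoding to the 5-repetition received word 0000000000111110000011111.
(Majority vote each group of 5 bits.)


Groups: 00000, 00000, 11111, 00000, 11111
Majority votes: 00101

00101


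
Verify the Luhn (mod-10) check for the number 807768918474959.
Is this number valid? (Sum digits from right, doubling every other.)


Luhn sum = 94
94 mod 10 = 4

Invalid (Luhn sum mod 10 = 4)


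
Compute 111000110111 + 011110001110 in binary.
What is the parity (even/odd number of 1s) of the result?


111000110111 = 3639
011110001110 = 1934
Sum = 5573 = 1010111000101
1s count = 7

odd parity (7 ones in 1010111000101)


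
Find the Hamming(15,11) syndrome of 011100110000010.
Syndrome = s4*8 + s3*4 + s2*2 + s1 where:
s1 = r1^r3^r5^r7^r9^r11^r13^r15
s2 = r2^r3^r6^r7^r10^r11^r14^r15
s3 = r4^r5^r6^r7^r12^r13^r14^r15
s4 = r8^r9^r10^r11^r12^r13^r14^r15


s1=0, s2=0, s3=1, s4=0

Syndrome = 4 (error at position 4)


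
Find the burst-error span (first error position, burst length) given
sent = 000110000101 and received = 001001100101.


XOR: 001111100000

Burst at position 2, length 5


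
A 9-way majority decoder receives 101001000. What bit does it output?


Ones: 3 out of 9
Threshold: 5

0 (3/9 voted 1)


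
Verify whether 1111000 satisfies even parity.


Number of 1s: 4

Yes, parity is correct (4 ones)


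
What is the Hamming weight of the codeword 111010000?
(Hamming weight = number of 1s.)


Counting 1s in 111010000

4


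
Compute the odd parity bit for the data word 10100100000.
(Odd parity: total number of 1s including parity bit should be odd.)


Number of 1s in data: 3
Parity bit: 0

0


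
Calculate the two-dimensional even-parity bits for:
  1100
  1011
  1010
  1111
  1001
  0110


Row parities: 010000
Column parities: 1101

Row P: 010000, Col P: 1101, Corner: 1


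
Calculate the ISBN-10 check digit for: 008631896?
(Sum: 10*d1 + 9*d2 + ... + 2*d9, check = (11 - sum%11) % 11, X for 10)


Weighted sum: 200
200 mod 11 = 2

Check digit: 9


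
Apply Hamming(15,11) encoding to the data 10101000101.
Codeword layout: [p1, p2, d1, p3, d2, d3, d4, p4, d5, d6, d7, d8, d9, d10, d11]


Parity bits: p1=0, p2=1, p3=1, p4=1

011101011000101


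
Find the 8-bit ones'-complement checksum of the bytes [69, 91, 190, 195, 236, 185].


Sum = 966 mod 256 = 198
Complement = 57

57


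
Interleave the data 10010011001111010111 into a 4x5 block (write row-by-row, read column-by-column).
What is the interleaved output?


Matrix:
  10010
  01100
  11110
  10111
Read columns: 10110110011110110001

10110110011110110001


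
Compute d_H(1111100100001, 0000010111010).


XOR: 1111110011011
Count of 1s: 10

10


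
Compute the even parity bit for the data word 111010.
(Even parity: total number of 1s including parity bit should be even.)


Number of 1s in data: 4
Parity bit: 0

0


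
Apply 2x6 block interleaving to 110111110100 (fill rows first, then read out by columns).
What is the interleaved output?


Matrix:
  110111
  110100
Read columns: 111100111010

111100111010


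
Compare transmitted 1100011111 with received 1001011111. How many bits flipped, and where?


XOR: 0101000000

2 error(s) at position(s): 1, 3


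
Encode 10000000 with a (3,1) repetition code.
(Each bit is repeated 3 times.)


Each bit -> 3 copies

111000000000000000000000


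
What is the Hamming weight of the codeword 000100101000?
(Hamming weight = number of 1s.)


Counting 1s in 000100101000

3


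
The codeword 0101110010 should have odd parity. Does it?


Number of 1s: 5

Yes, parity is correct (5 ones)


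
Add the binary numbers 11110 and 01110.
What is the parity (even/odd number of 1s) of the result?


11110 = 30
01110 = 14
Sum = 44 = 101100
1s count = 3

odd parity (3 ones in 101100)


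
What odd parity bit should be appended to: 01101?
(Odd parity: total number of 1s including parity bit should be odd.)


Number of 1s in data: 3
Parity bit: 0

0


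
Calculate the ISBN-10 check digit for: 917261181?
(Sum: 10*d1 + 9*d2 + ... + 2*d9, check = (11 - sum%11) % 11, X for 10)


Weighted sum: 240
240 mod 11 = 9

Check digit: 2


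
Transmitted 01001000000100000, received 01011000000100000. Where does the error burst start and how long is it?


XOR: 00010000000000000

Burst at position 3, length 1


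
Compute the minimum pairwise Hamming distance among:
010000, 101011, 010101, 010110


Comparing all pairs, minimum distance: 2
Can detect 1 errors, correct 0 errors

2


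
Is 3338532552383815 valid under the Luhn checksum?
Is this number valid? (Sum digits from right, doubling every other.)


Luhn sum = 74
74 mod 10 = 4

Invalid (Luhn sum mod 10 = 4)


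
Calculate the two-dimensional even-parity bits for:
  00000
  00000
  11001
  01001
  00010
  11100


Row parities: 001011
Column parities: 01110

Row P: 001011, Col P: 01110, Corner: 1


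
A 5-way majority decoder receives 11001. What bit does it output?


Ones: 3 out of 5
Threshold: 3

1 (3/5 voted 1)


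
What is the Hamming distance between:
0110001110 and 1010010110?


XOR: 1100011000
Count of 1s: 4

4


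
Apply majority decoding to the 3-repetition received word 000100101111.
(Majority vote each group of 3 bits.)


Groups: 000, 100, 101, 111
Majority votes: 0011

0011


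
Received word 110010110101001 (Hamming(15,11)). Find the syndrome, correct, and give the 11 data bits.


Syndrome = 0: no error detected

Data: 01010101001 (no errors)


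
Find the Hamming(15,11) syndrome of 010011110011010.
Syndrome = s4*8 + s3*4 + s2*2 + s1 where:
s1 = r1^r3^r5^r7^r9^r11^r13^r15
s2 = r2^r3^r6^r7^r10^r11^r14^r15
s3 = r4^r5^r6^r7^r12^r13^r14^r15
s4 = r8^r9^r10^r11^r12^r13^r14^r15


s1=1, s2=1, s3=1, s4=0

Syndrome = 7 (error at position 7)


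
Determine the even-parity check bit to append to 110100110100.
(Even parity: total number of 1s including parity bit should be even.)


Number of 1s in data: 6
Parity bit: 0

0


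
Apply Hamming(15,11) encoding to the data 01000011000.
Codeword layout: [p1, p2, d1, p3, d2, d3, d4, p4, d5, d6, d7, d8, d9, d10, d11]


Parity bits: p1=0, p2=1, p3=0, p4=0

010010000011000


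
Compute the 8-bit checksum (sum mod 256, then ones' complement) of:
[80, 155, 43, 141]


Sum = 419 mod 256 = 163
Complement = 92

92


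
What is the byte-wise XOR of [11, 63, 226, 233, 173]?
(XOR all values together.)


XOR chain: 11 ^ 63 ^ 226 ^ 233 ^ 173 = 146

146


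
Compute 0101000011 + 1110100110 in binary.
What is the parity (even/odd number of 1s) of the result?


0101000011 = 323
1110100110 = 934
Sum = 1257 = 10011101001
1s count = 6

even parity (6 ones in 10011101001)


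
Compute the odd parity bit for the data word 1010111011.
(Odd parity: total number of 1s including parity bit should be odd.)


Number of 1s in data: 7
Parity bit: 0

0


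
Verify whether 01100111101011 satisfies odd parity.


Number of 1s: 9

Yes, parity is correct (9 ones)


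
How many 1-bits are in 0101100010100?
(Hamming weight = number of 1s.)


Counting 1s in 0101100010100

5


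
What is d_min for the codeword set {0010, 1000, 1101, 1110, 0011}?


Comparing all pairs, minimum distance: 1
Can detect 0 errors, correct 0 errors

1


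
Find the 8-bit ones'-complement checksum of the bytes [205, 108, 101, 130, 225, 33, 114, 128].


Sum = 1044 mod 256 = 20
Complement = 235

235


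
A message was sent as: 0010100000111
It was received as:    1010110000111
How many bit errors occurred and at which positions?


XOR: 1000010000000

2 error(s) at position(s): 0, 5


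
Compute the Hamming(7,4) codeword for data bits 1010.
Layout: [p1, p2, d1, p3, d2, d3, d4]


Parity bits: p1=1, p2=0, p3=1

1011010


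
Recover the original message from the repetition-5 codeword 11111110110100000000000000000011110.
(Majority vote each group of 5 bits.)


Groups: 11111, 11011, 01000, 00000, 00000, 00000, 11110
Majority votes: 1100001

1100001


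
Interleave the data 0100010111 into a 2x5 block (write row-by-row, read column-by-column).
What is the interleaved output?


Matrix:
  01000
  10111
Read columns: 0110010101

0110010101


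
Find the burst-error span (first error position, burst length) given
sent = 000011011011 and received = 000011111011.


XOR: 000000100000

Burst at position 6, length 1


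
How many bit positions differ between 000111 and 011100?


XOR: 011011
Count of 1s: 4

4


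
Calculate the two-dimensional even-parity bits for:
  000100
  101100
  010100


Row parities: 110
Column parities: 111100

Row P: 110, Col P: 111100, Corner: 0


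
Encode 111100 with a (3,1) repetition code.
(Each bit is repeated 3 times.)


Each bit -> 3 copies

111111111111000000


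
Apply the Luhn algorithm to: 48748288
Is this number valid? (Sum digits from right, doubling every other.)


Luhn sum = 49
49 mod 10 = 9

Invalid (Luhn sum mod 10 = 9)


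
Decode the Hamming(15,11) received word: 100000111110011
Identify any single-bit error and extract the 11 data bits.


Syndrome = 7: error at position 7

Data: 00001110011 (corrected bit 7)


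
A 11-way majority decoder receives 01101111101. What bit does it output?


Ones: 8 out of 11
Threshold: 6

1 (8/11 voted 1)


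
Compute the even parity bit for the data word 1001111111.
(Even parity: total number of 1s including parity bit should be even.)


Number of 1s in data: 8
Parity bit: 0

0


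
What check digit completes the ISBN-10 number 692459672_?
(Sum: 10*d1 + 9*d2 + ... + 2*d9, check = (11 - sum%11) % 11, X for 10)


Weighted sum: 309
309 mod 11 = 1

Check digit: X


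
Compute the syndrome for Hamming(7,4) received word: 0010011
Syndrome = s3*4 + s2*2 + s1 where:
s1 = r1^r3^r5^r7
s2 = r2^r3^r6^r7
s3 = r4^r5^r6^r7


s1=0, s2=1, s3=0

Syndrome = 2 (error at position 2)


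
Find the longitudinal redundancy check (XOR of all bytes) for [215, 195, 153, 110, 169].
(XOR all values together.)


XOR chain: 215 ^ 195 ^ 153 ^ 110 ^ 169 = 74

74


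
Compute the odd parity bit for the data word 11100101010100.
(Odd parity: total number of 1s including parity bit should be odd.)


Number of 1s in data: 7
Parity bit: 0

0


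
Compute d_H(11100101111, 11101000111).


XOR: 00001101000
Count of 1s: 3

3


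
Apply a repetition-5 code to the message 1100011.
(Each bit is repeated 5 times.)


Each bit -> 5 copies

11111111110000000000000001111111111


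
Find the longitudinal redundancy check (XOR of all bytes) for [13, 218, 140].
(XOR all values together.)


XOR chain: 13 ^ 218 ^ 140 = 91

91


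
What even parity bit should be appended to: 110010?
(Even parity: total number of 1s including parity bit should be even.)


Number of 1s in data: 3
Parity bit: 1

1


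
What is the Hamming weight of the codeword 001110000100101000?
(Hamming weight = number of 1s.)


Counting 1s in 001110000100101000

6


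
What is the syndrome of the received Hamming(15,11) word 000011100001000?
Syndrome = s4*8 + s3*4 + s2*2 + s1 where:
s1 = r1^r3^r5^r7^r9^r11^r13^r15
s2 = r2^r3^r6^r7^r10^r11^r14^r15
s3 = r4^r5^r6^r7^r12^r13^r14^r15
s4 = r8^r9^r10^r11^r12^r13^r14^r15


s1=0, s2=0, s3=0, s4=1

Syndrome = 8 (error at position 8)


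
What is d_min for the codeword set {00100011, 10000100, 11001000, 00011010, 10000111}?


Comparing all pairs, minimum distance: 2
Can detect 1 errors, correct 0 errors

2


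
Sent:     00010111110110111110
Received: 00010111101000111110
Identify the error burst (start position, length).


XOR: 00000000011110000000

Burst at position 9, length 4


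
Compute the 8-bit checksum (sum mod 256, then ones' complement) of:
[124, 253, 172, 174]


Sum = 723 mod 256 = 211
Complement = 44

44


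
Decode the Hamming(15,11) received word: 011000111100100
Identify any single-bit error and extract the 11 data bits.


Syndrome = 0: no error detected

Data: 10011100100 (no errors)


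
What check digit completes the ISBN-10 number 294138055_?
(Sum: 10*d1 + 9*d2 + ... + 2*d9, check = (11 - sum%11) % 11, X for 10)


Weighted sum: 223
223 mod 11 = 3

Check digit: 8


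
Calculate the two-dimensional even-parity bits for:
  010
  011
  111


Row parities: 101
Column parities: 110

Row P: 101, Col P: 110, Corner: 0


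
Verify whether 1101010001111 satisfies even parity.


Number of 1s: 8

Yes, parity is correct (8 ones)


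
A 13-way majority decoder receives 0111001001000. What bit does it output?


Ones: 5 out of 13
Threshold: 7

0 (5/13 voted 1)


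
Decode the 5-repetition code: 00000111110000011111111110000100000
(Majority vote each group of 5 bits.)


Groups: 00000, 11111, 00000, 11111, 11111, 00001, 00000
Majority votes: 0101100

0101100


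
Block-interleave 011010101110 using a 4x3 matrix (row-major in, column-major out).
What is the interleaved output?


Matrix:
  011
  010
  101
  110
Read columns: 001111011010

001111011010


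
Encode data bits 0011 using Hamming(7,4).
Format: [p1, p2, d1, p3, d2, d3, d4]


Parity bits: p1=1, p2=0, p3=0

1000011


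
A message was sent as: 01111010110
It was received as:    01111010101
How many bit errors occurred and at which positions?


XOR: 00000000011

2 error(s) at position(s): 9, 10


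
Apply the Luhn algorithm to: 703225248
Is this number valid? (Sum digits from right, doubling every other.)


Luhn sum = 35
35 mod 10 = 5

Invalid (Luhn sum mod 10 = 5)


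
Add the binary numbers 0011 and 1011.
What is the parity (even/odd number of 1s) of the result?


0011 = 3
1011 = 11
Sum = 14 = 1110
1s count = 3

odd parity (3 ones in 1110)


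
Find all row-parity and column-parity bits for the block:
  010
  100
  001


Row parities: 111
Column parities: 111

Row P: 111, Col P: 111, Corner: 1


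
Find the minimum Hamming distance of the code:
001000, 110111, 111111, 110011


Comparing all pairs, minimum distance: 1
Can detect 0 errors, correct 0 errors

1


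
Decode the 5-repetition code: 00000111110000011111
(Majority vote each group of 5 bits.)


Groups: 00000, 11111, 00000, 11111
Majority votes: 0101

0101


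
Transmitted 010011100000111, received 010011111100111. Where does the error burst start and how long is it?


XOR: 000000011100000

Burst at position 7, length 3


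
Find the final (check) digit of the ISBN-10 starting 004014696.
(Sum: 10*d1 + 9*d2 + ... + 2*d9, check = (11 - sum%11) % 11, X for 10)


Weighted sum: 121
121 mod 11 = 0

Check digit: 0


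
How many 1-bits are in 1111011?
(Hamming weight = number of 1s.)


Counting 1s in 1111011

6


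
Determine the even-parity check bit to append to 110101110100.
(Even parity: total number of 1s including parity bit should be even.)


Number of 1s in data: 7
Parity bit: 1

1


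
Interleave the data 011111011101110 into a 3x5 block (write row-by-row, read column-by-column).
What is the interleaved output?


Matrix:
  01111
  10111
  01110
Read columns: 010101111111110

010101111111110


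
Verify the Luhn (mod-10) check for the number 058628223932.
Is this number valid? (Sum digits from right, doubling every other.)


Luhn sum = 59
59 mod 10 = 9

Invalid (Luhn sum mod 10 = 9)


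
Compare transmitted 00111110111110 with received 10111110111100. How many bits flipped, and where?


XOR: 10000000000010

2 error(s) at position(s): 0, 12


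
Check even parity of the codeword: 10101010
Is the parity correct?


Number of 1s: 4

Yes, parity is correct (4 ones)


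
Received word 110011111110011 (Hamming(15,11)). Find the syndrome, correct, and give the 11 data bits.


Syndrome = 6: error at position 6

Data: 01011110011 (corrected bit 6)


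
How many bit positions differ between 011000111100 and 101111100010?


XOR: 110111011110
Count of 1s: 9

9


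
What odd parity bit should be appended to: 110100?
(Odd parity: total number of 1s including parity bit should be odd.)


Number of 1s in data: 3
Parity bit: 0

0


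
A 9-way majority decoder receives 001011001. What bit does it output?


Ones: 4 out of 9
Threshold: 5

0 (4/9 voted 1)


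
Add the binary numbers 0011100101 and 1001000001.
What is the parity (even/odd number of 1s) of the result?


0011100101 = 229
1001000001 = 577
Sum = 806 = 1100100110
1s count = 5

odd parity (5 ones in 1100100110)


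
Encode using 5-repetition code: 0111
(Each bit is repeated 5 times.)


Each bit -> 5 copies

00000111111111111111


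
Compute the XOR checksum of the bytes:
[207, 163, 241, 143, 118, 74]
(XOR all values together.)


XOR chain: 207 ^ 163 ^ 241 ^ 143 ^ 118 ^ 74 = 46

46


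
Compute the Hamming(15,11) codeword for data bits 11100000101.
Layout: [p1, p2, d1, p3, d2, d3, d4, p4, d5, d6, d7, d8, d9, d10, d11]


Parity bits: p1=0, p2=1, p3=0, p4=0

011011000000101


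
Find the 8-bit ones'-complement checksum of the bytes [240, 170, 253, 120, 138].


Sum = 921 mod 256 = 153
Complement = 102

102


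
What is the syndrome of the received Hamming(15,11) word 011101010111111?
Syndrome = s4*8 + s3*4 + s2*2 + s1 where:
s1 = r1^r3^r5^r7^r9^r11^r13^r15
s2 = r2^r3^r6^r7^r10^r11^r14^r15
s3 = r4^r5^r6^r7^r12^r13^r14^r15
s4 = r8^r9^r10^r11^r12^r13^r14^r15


s1=0, s2=1, s3=0, s4=1

Syndrome = 10 (error at position 10)


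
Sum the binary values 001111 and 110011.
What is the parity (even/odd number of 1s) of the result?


001111 = 15
110011 = 51
Sum = 66 = 1000010
1s count = 2

even parity (2 ones in 1000010)


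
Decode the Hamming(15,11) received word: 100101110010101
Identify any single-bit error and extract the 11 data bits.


Syndrome = 5: error at position 5

Data: 01110010101 (corrected bit 5)


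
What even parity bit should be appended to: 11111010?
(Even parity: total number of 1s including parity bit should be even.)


Number of 1s in data: 6
Parity bit: 0

0


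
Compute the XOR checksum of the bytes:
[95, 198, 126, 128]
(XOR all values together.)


XOR chain: 95 ^ 198 ^ 126 ^ 128 = 103

103


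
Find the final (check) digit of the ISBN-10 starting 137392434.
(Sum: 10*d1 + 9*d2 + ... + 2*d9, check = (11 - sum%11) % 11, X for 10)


Weighted sum: 211
211 mod 11 = 2

Check digit: 9


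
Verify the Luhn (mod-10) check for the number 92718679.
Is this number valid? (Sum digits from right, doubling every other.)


Luhn sum = 44
44 mod 10 = 4

Invalid (Luhn sum mod 10 = 4)


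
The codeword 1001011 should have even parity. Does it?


Number of 1s: 4

Yes, parity is correct (4 ones)


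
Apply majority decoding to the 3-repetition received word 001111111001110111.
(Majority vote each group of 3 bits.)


Groups: 001, 111, 111, 001, 110, 111
Majority votes: 011011

011011


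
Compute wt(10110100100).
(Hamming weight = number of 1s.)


Counting 1s in 10110100100

5


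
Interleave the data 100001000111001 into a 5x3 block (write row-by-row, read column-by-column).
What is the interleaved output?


Matrix:
  100
  001
  000
  111
  001
Read columns: 100100001001011

100100001001011


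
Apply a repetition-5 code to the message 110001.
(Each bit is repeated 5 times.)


Each bit -> 5 copies

111111111100000000000000011111


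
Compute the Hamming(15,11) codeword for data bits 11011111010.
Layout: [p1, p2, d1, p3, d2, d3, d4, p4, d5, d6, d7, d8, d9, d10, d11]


Parity bits: p1=1, p2=1, p3=0, p4=1

111010111111010


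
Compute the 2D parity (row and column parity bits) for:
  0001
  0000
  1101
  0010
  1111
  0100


Row parities: 101101
Column parities: 0101

Row P: 101101, Col P: 0101, Corner: 0


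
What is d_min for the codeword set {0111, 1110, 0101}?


Comparing all pairs, minimum distance: 1
Can detect 0 errors, correct 0 errors

1


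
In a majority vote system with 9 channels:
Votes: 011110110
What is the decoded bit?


Ones: 6 out of 9
Threshold: 5

1 (6/9 voted 1)


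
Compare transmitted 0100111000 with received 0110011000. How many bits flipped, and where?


XOR: 0010100000

2 error(s) at position(s): 2, 4


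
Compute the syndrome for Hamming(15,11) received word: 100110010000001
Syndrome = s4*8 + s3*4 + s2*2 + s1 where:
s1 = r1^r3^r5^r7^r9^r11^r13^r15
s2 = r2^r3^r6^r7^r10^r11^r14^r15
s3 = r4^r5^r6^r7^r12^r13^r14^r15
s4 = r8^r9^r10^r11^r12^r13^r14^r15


s1=1, s2=1, s3=1, s4=0

Syndrome = 7 (error at position 7)


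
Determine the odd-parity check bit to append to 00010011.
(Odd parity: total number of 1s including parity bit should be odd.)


Number of 1s in data: 3
Parity bit: 0

0


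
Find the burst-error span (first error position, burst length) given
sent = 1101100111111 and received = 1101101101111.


XOR: 0000001010000

Burst at position 6, length 3


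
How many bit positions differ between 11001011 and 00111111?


XOR: 11110100
Count of 1s: 5

5


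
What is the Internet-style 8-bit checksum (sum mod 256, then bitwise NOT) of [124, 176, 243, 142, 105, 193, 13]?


Sum = 996 mod 256 = 228
Complement = 27

27


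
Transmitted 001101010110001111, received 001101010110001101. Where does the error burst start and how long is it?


XOR: 000000000000000010

Burst at position 16, length 1


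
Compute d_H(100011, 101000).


XOR: 001011
Count of 1s: 3

3


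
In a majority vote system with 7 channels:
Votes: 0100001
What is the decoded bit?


Ones: 2 out of 7
Threshold: 4

0 (2/7 voted 1)


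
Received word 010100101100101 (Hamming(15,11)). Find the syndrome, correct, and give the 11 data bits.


Syndrome = 0: no error detected

Data: 00011100101 (no errors)


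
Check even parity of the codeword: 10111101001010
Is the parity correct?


Number of 1s: 8

Yes, parity is correct (8 ones)


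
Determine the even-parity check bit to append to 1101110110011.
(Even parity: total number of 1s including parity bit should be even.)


Number of 1s in data: 9
Parity bit: 1

1


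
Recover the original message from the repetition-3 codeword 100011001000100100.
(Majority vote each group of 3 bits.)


Groups: 100, 011, 001, 000, 100, 100
Majority votes: 010000

010000


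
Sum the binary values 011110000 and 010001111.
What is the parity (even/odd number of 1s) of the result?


011110000 = 240
010001111 = 143
Sum = 383 = 101111111
1s count = 8

even parity (8 ones in 101111111)


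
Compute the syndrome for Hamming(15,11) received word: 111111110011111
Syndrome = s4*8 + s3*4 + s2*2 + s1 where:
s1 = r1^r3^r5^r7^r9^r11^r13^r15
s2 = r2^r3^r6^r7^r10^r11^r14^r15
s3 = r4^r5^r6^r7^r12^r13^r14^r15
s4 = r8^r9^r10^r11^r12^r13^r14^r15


s1=1, s2=1, s3=0, s4=0

Syndrome = 3 (error at position 3)


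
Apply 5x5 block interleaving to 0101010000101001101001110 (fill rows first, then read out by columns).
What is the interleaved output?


Matrix:
  01010
  10000
  10100
  11010
  01110
Read columns: 0111010011001011001100000

0111010011001011001100000


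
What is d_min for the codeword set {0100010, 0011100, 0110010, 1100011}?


Comparing all pairs, minimum distance: 1
Can detect 0 errors, correct 0 errors

1


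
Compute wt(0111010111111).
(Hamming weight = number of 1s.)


Counting 1s in 0111010111111

10


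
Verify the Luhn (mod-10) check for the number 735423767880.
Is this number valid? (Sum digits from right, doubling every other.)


Luhn sum = 51
51 mod 10 = 1

Invalid (Luhn sum mod 10 = 1)


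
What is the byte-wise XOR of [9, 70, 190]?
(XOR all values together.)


XOR chain: 9 ^ 70 ^ 190 = 241

241


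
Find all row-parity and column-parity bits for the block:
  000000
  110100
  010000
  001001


Row parities: 0110
Column parities: 101101

Row P: 0110, Col P: 101101, Corner: 0


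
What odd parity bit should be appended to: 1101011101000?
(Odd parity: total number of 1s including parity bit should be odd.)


Number of 1s in data: 7
Parity bit: 0

0


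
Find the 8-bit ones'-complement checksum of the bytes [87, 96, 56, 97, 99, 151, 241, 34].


Sum = 861 mod 256 = 93
Complement = 162

162


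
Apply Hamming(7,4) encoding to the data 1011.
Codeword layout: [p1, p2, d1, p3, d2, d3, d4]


Parity bits: p1=0, p2=1, p3=0

0110011


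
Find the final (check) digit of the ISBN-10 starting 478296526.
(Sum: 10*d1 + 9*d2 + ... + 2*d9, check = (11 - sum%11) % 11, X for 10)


Weighted sum: 303
303 mod 11 = 6

Check digit: 5


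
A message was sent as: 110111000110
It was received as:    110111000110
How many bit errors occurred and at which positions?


XOR: 000000000000

0 errors (received matches sent)


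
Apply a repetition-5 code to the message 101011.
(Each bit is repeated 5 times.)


Each bit -> 5 copies

111110000011111000001111111111


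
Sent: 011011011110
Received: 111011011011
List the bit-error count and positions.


XOR: 100000000101

3 error(s) at position(s): 0, 9, 11


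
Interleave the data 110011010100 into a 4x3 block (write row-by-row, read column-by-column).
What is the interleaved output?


Matrix:
  110
  011
  010
  100
Read columns: 100111100100

100111100100


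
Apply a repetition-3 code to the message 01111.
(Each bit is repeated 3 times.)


Each bit -> 3 copies

000111111111111


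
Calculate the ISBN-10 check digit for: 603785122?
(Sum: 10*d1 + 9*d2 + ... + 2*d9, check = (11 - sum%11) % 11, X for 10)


Weighted sum: 220
220 mod 11 = 0

Check digit: 0


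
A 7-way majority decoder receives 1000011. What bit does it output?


Ones: 3 out of 7
Threshold: 4

0 (3/7 voted 1)


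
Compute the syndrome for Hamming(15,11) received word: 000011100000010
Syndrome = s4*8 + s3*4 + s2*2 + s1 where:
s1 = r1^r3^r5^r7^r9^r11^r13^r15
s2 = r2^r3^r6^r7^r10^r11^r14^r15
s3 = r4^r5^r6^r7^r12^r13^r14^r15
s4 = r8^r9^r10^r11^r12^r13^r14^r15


s1=0, s2=1, s3=0, s4=1

Syndrome = 10 (error at position 10)


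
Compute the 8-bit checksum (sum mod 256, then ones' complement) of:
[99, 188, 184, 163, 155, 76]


Sum = 865 mod 256 = 97
Complement = 158

158


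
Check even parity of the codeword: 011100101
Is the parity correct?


Number of 1s: 5

No, parity error (5 ones)


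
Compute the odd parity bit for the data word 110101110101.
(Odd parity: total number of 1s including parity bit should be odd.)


Number of 1s in data: 8
Parity bit: 1

1


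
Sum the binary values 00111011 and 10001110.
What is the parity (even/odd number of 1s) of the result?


00111011 = 59
10001110 = 142
Sum = 201 = 11001001
1s count = 4

even parity (4 ones in 11001001)


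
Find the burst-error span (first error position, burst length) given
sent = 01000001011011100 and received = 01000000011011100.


XOR: 00000001000000000

Burst at position 7, length 1


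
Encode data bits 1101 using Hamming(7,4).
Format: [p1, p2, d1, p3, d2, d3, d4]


Parity bits: p1=1, p2=0, p3=0

1010101


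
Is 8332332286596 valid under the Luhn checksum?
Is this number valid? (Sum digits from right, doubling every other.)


Luhn sum = 67
67 mod 10 = 7

Invalid (Luhn sum mod 10 = 7)


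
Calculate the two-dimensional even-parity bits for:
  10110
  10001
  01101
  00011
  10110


Row parities: 10101
Column parities: 11111

Row P: 10101, Col P: 11111, Corner: 1


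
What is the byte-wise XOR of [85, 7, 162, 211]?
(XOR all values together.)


XOR chain: 85 ^ 7 ^ 162 ^ 211 = 35

35


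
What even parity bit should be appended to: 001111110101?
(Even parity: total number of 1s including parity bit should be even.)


Number of 1s in data: 8
Parity bit: 0

0


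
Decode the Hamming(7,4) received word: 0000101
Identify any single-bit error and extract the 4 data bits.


Syndrome = 2: error at position 2

Data: 0101 (corrected bit 2)


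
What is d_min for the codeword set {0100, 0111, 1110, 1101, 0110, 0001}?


Comparing all pairs, minimum distance: 1
Can detect 0 errors, correct 0 errors

1


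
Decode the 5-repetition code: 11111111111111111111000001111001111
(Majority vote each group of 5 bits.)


Groups: 11111, 11111, 11111, 11111, 00000, 11110, 01111
Majority votes: 1111011

1111011


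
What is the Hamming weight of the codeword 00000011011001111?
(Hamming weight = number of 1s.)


Counting 1s in 00000011011001111

8


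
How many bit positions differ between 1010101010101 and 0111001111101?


XOR: 1101100101000
Count of 1s: 6

6


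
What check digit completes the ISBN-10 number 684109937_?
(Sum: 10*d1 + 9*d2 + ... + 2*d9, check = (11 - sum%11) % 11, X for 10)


Weighted sum: 275
275 mod 11 = 0

Check digit: 0


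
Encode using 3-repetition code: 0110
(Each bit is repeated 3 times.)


Each bit -> 3 copies

000111111000


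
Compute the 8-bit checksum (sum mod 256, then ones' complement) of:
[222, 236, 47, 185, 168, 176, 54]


Sum = 1088 mod 256 = 64
Complement = 191

191


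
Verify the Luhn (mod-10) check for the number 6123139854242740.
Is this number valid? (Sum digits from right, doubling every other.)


Luhn sum = 65
65 mod 10 = 5

Invalid (Luhn sum mod 10 = 5)


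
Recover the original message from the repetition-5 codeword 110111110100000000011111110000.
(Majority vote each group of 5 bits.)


Groups: 11011, 11101, 00000, 00001, 11111, 10000
Majority votes: 110010

110010


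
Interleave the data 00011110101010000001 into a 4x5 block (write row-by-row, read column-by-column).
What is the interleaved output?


Matrix:
  00011
  11010
  10100
  00001
Read columns: 01100100001011001001

01100100001011001001


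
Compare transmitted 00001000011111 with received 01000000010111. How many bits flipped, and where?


XOR: 01001000001000

3 error(s) at position(s): 1, 4, 10


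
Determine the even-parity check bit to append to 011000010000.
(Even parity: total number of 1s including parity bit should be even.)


Number of 1s in data: 3
Parity bit: 1

1


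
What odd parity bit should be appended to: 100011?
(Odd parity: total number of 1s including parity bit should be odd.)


Number of 1s in data: 3
Parity bit: 0

0


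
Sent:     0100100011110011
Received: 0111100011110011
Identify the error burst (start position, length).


XOR: 0011000000000000

Burst at position 2, length 2


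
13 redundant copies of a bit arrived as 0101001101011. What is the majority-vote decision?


Ones: 7 out of 13
Threshold: 7

1 (7/13 voted 1)


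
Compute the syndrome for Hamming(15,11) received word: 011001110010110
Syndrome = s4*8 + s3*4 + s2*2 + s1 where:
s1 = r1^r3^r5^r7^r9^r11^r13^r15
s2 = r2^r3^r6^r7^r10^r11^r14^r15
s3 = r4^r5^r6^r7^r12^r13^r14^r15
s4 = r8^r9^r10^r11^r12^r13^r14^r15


s1=0, s2=0, s3=0, s4=0

Syndrome = 0 (no error)


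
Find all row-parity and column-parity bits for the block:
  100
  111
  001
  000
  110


Row parities: 11100
Column parities: 100

Row P: 11100, Col P: 100, Corner: 1


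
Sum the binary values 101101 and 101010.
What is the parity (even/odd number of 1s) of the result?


101101 = 45
101010 = 42
Sum = 87 = 1010111
1s count = 5

odd parity (5 ones in 1010111)


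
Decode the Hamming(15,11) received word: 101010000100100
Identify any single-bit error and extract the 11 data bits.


Syndrome = 0: no error detected

Data: 11000100100 (no errors)


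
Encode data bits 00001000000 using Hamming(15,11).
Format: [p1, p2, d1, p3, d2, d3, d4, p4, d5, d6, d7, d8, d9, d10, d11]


Parity bits: p1=1, p2=0, p3=0, p4=1

100000011000000


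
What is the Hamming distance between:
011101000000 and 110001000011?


XOR: 101100000011
Count of 1s: 5

5


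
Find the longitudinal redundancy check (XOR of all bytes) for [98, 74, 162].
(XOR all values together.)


XOR chain: 98 ^ 74 ^ 162 = 138

138


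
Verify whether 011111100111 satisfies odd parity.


Number of 1s: 9

Yes, parity is correct (9 ones)


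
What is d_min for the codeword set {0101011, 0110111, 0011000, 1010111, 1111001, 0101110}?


Comparing all pairs, minimum distance: 2
Can detect 1 errors, correct 0 errors

2


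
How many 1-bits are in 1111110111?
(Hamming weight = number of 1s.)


Counting 1s in 1111110111

9


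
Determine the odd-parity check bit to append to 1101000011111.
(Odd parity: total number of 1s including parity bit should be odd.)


Number of 1s in data: 8
Parity bit: 1

1


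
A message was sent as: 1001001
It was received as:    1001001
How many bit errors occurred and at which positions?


XOR: 0000000

0 errors (received matches sent)


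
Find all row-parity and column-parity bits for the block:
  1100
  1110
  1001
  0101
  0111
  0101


Row parities: 010010
Column parities: 1100

Row P: 010010, Col P: 1100, Corner: 0


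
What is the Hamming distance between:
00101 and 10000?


XOR: 10101
Count of 1s: 3

3


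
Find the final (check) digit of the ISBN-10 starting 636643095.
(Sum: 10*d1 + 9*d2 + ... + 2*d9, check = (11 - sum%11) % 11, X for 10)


Weighted sum: 253
253 mod 11 = 0

Check digit: 0


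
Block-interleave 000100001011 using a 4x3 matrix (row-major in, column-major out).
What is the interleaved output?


Matrix:
  000
  100
  001
  011
Read columns: 010000010011

010000010011


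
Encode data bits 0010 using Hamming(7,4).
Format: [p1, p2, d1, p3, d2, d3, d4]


Parity bits: p1=0, p2=1, p3=1

0101010


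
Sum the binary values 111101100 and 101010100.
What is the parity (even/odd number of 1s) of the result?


111101100 = 492
101010100 = 340
Sum = 832 = 1101000000
1s count = 3

odd parity (3 ones in 1101000000)


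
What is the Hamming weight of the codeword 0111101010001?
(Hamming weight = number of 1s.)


Counting 1s in 0111101010001

7


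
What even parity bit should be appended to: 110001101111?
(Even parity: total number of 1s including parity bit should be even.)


Number of 1s in data: 8
Parity bit: 0

0


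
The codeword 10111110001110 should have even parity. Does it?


Number of 1s: 9

No, parity error (9 ones)


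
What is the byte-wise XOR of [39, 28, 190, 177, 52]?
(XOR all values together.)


XOR chain: 39 ^ 28 ^ 190 ^ 177 ^ 52 = 0

0


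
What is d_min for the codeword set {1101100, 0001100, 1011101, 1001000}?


Comparing all pairs, minimum distance: 2
Can detect 1 errors, correct 0 errors

2


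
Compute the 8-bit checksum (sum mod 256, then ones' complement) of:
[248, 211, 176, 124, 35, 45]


Sum = 839 mod 256 = 71
Complement = 184

184


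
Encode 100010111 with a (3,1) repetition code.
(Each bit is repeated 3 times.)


Each bit -> 3 copies

111000000000111000111111111


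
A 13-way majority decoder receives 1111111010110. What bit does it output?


Ones: 10 out of 13
Threshold: 7

1 (10/13 voted 1)


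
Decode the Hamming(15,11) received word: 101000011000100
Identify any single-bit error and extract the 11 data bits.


Syndrome = 14: error at position 14

Data: 10001000110 (corrected bit 14)


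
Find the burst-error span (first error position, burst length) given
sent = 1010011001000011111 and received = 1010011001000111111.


XOR: 0000000000000100000

Burst at position 13, length 1


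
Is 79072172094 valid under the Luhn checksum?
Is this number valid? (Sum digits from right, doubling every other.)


Luhn sum = 49
49 mod 10 = 9

Invalid (Luhn sum mod 10 = 9)


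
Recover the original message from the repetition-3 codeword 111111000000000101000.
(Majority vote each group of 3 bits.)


Groups: 111, 111, 000, 000, 000, 101, 000
Majority votes: 1100010

1100010


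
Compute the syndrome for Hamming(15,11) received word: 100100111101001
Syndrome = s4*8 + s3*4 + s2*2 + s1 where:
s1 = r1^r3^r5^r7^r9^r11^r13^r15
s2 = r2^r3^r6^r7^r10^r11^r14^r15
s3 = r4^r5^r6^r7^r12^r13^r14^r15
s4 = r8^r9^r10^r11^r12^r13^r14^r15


s1=0, s2=1, s3=0, s4=1

Syndrome = 10 (error at position 10)


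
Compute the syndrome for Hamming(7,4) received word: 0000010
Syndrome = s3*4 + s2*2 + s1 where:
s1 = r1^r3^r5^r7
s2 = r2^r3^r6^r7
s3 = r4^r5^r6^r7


s1=0, s2=1, s3=1

Syndrome = 6 (error at position 6)


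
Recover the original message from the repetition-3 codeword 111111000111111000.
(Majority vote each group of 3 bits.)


Groups: 111, 111, 000, 111, 111, 000
Majority votes: 110110

110110


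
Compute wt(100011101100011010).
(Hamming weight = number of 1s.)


Counting 1s in 100011101100011010

9


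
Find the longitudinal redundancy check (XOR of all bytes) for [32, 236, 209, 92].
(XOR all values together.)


XOR chain: 32 ^ 236 ^ 209 ^ 92 = 65

65


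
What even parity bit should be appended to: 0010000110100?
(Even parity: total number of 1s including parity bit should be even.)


Number of 1s in data: 4
Parity bit: 0

0


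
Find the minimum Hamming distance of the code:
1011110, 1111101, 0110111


Comparing all pairs, minimum distance: 3
Can detect 2 errors, correct 1 errors

3


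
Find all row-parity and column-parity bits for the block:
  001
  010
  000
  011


Row parities: 1100
Column parities: 000

Row P: 1100, Col P: 000, Corner: 0


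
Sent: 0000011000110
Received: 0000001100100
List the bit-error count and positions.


XOR: 0000010100010

3 error(s) at position(s): 5, 7, 11


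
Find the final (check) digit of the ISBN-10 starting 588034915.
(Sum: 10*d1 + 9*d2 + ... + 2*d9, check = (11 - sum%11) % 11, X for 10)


Weighted sum: 273
273 mod 11 = 9

Check digit: 2


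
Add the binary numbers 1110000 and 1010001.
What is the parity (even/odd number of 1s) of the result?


1110000 = 112
1010001 = 81
Sum = 193 = 11000001
1s count = 3

odd parity (3 ones in 11000001)


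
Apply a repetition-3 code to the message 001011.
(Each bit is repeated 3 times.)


Each bit -> 3 copies

000000111000111111


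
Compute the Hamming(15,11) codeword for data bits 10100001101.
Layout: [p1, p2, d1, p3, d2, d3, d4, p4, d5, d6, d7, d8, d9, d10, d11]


Parity bits: p1=1, p2=1, p3=0, p4=1

111001010001101


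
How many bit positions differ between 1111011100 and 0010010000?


XOR: 1101001100
Count of 1s: 5

5


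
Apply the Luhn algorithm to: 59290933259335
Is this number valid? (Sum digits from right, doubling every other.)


Luhn sum = 73
73 mod 10 = 3

Invalid (Luhn sum mod 10 = 3)


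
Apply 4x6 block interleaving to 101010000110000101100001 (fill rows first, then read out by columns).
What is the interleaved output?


Matrix:
  101010
  000110
  000101
  100001
Read columns: 100100001000011011000011

100100001000011011000011


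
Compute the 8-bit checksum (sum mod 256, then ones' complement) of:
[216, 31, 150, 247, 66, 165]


Sum = 875 mod 256 = 107
Complement = 148

148
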